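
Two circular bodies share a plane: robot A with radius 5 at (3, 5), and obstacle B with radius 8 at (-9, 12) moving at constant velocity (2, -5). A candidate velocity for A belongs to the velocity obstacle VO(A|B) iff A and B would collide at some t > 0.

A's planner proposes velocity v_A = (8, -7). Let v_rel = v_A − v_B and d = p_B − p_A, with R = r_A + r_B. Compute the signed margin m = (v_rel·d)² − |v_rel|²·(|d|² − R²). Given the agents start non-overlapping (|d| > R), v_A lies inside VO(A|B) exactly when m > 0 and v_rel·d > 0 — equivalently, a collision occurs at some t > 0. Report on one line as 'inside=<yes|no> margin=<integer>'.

d = (-12, 7),  |d|² = 193;  R = 5+8 = 13,  c = 193−13² = 24
v_rel = (6, -2),  |v_rel|² = 40;  v_rel·d = (6)·(-12) + (-2)·(7) = -86
40·t² + 172·t + 24 = 0  ⇒  m = (-86)² − 40·24 = 6436
m = 6436 > 0,  v_rel·d = -86 < 0  ⇒  outside

inside=no margin=6436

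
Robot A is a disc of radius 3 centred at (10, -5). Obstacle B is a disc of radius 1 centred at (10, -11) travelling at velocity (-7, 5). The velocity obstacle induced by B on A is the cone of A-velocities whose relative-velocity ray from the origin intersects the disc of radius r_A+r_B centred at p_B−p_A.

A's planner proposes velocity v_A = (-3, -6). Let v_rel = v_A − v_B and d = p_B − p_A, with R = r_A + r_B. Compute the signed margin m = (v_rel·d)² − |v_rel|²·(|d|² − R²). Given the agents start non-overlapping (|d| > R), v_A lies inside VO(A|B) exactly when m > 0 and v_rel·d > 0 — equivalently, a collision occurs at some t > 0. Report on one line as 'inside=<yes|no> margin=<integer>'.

d = (0, -6),  |d|² = 36;  R = 3+1 = 4,  c = 36−4² = 20
v_rel = (4, -11),  |v_rel|² = 137;  v_rel·d = (4)·(0) + (-11)·(-6) = 66
137·t² − 132·t + 20 = 0  ⇒  m = 66² − 137·20 = 1616
m = 1616 > 0,  v_rel·d = 66 > 0  ⇒  inside

inside=yes margin=1616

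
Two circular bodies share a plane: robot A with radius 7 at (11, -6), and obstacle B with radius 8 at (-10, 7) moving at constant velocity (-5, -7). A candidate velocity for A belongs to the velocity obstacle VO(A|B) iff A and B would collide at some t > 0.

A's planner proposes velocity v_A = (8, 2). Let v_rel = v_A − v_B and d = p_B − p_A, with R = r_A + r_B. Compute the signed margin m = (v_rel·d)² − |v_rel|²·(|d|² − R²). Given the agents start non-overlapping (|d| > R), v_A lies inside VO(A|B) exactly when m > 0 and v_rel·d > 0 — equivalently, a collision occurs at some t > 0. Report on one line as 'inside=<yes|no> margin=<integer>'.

d = (-21, 13),  |d|² = 610;  R = 7+8 = 15,  c = 610−15² = 385
v_rel = (13, 9),  |v_rel|² = 250;  v_rel·d = (13)·(-21) + (9)·(13) = -156
250·t² + 312·t + 385 = 0  ⇒  m = (-156)² − 250·385 = -71914
m = -71914 < 0,  v_rel·d = -156 < 0  ⇒  outside

inside=no margin=-71914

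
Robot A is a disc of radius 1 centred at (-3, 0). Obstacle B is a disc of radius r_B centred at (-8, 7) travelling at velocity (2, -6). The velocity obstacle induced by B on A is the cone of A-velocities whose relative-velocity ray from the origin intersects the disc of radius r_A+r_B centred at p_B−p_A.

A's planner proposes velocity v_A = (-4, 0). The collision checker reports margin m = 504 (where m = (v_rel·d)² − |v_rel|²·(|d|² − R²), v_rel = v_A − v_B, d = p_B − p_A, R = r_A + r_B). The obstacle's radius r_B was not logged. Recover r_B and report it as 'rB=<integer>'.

m = 504
d = (-5, 7);  v_rel = (-6, 6),  |v_rel|² = 72
v_rel×d = (-6)·(7) − (6)·(-5) = -12
since m = R²·72 − (-12)²:  R² = (144 + 504) / 72 = 9
R = √9 = 3  ⇒  r_B = 3 − 1 = 2

rB=2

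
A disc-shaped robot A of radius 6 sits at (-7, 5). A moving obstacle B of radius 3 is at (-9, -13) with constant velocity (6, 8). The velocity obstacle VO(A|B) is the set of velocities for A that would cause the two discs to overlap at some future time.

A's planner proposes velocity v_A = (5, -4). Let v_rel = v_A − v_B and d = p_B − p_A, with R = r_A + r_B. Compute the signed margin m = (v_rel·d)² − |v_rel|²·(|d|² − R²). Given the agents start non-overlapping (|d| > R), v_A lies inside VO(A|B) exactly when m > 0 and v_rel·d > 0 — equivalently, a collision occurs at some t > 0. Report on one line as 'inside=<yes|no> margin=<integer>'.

d = (-2, -18),  |d|² = 328;  R = 6+3 = 9,  c = 328−9² = 247
v_rel = (-1, -12),  |v_rel|² = 145;  v_rel·d = (-1)·(-2) + (-12)·(-18) = 218
145·t² − 436·t + 247 = 0  ⇒  m = 218² − 145·247 = 11709
m = 11709 > 0,  v_rel·d = 218 > 0  ⇒  inside

inside=yes margin=11709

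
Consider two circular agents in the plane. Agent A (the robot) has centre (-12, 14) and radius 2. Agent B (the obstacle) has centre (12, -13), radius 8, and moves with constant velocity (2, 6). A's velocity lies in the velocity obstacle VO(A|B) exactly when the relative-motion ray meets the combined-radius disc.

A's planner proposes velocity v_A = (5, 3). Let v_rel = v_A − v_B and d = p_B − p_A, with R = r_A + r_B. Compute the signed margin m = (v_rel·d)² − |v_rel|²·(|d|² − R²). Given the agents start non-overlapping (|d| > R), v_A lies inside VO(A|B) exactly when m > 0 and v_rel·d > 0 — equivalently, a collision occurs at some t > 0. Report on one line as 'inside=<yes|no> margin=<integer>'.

d = (24, -27),  |d|² = 1305;  R = 2+8 = 10,  c = 1305−10² = 1205
v_rel = (3, -3),  |v_rel|² = 18;  v_rel·d = (3)·(24) + (-3)·(-27) = 153
18·t² − 306·t + 1205 = 0  ⇒  m = 153² − 18·1205 = 1719
m = 1719 > 0,  v_rel·d = 153 > 0  ⇒  inside

inside=yes margin=1719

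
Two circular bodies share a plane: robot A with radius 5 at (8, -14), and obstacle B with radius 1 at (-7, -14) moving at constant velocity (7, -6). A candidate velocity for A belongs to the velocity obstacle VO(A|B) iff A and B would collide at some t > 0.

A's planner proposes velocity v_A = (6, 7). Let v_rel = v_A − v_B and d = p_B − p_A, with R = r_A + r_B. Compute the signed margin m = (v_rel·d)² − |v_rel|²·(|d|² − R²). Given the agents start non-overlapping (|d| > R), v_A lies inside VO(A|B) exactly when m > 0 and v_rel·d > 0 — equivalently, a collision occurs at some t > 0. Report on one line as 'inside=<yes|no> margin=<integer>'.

d = (-15, 0),  |d|² = 225;  R = 5+1 = 6,  c = 225−6² = 189
v_rel = (-1, 13),  |v_rel|² = 170;  v_rel·d = (-1)·(-15) + (13)·(0) = 15
170·t² − 30·t + 189 = 0  ⇒  m = 15² − 170·189 = -31905
m = -31905 < 0,  v_rel·d = 15 > 0  ⇒  outside

inside=no margin=-31905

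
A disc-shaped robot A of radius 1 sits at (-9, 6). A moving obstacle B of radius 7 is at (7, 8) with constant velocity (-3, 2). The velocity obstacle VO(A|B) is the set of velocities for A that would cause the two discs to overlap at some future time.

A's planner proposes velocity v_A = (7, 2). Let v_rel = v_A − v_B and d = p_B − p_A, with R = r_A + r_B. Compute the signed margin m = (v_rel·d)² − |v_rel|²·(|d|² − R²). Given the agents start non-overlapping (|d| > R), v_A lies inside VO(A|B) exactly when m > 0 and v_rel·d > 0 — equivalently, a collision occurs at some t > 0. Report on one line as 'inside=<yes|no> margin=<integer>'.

d = (16, 2),  |d|² = 260;  R = 1+7 = 8,  c = 260−8² = 196
v_rel = (10, 0),  |v_rel|² = 100;  v_rel·d = (10)·(16) + (0)·(2) = 160
100·t² − 320·t + 196 = 0  ⇒  m = 160² − 100·196 = 6000
m = 6000 > 0,  v_rel·d = 160 > 0  ⇒  inside

inside=yes margin=6000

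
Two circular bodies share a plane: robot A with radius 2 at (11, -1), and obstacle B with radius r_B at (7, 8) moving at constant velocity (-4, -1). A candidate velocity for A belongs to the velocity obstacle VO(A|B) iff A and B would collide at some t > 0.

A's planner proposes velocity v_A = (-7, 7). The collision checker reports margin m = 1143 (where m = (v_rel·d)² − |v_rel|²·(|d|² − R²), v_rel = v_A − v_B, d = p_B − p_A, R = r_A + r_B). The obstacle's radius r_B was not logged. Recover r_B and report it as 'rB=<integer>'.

m = 1143
d = (-4, 9);  v_rel = (-3, 8),  |v_rel|² = 73
v_rel×d = (-3)·(9) − (8)·(-4) = 5
since m = R²·73 − 5²:  R² = (25 + 1143) / 73 = 16
R = √16 = 4  ⇒  r_B = 4 − 2 = 2

rB=2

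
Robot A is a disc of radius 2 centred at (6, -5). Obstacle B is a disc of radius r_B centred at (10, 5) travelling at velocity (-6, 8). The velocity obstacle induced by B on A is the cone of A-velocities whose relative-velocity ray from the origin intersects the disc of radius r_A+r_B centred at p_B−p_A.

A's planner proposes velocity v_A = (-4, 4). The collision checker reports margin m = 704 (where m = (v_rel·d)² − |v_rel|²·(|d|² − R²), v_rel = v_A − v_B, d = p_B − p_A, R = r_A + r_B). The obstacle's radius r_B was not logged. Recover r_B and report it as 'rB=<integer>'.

m = 704
d = (4, 10);  v_rel = (2, -4),  |v_rel|² = 20
v_rel×d = (2)·(10) − (-4)·(4) = 36
since m = R²·20 − 36²:  R² = (1296 + 704) / 20 = 100
R = √100 = 10  ⇒  r_B = 10 − 2 = 8

rB=8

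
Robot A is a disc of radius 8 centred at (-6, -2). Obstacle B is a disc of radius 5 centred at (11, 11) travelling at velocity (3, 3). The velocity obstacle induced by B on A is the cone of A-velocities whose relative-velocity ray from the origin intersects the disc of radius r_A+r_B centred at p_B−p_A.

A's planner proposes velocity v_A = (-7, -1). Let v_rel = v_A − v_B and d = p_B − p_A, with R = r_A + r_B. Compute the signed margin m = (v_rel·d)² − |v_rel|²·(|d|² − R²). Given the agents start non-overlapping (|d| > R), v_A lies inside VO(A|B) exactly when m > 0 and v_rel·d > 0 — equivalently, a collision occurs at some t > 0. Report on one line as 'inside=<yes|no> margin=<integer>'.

d = (17, 13),  |d|² = 458;  R = 8+5 = 13,  c = 458−13² = 289
v_rel = (-10, -4),  |v_rel|² = 116;  v_rel·d = (-10)·(17) + (-4)·(13) = -222
116·t² + 444·t + 289 = 0  ⇒  m = (-222)² − 116·289 = 15760
m = 15760 > 0,  v_rel·d = -222 < 0  ⇒  outside

inside=no margin=15760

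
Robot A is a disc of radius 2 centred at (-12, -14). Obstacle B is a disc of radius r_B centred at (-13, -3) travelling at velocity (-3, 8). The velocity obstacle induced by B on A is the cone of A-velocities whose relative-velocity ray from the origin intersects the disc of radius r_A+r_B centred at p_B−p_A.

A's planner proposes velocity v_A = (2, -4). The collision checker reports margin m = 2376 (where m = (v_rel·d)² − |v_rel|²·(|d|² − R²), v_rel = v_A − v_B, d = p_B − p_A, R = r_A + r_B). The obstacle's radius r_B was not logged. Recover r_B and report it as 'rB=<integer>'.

m = 2376
d = (-1, 11);  v_rel = (5, -12),  |v_rel|² = 169
v_rel×d = (5)·(11) − (-12)·(-1) = 43
since m = R²·169 − 43²:  R² = (1849 + 2376) / 169 = 25
R = √25 = 5  ⇒  r_B = 5 − 2 = 3

rB=3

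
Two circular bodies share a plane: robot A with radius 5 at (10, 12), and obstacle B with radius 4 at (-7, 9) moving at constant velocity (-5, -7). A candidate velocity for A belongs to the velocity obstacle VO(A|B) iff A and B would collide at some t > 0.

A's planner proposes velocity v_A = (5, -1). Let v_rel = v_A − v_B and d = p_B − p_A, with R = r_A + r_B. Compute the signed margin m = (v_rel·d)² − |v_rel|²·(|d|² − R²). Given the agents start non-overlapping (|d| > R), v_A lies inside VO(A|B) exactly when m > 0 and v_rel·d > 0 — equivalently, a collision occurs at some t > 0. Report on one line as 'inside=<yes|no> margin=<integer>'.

d = (-17, -3),  |d|² = 298;  R = 5+4 = 9,  c = 298−9² = 217
v_rel = (10, 6),  |v_rel|² = 136;  v_rel·d = (10)·(-17) + (6)·(-3) = -188
136·t² + 376·t + 217 = 0  ⇒  m = (-188)² − 136·217 = 5832
m = 5832 > 0,  v_rel·d = -188 < 0  ⇒  outside

inside=no margin=5832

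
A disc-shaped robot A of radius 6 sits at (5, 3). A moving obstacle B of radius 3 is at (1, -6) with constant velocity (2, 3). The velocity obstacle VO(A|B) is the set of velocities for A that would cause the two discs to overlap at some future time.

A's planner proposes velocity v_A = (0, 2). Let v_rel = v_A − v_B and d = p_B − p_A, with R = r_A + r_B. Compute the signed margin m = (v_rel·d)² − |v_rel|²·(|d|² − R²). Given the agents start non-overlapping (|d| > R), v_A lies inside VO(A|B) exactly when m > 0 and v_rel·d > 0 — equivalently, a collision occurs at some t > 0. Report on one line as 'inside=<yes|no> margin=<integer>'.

d = (-4, -9),  |d|² = 97;  R = 6+3 = 9,  c = 97−9² = 16
v_rel = (-2, -1),  |v_rel|² = 5;  v_rel·d = (-2)·(-4) + (-1)·(-9) = 17
5·t² − 34·t + 16 = 0  ⇒  m = 17² − 5·16 = 209
m = 209 > 0,  v_rel·d = 17 > 0  ⇒  inside

inside=yes margin=209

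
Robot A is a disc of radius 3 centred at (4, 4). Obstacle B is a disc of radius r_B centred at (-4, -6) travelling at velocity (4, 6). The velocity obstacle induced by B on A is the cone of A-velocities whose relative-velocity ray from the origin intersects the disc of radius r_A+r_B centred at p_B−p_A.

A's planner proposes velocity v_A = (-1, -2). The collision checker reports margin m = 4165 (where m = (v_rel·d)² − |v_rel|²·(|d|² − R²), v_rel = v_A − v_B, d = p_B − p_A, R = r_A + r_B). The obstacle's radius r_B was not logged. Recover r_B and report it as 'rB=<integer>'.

m = 4165
d = (-8, -10);  v_rel = (-5, -8),  |v_rel|² = 89
v_rel×d = (-5)·(-10) − (-8)·(-8) = -14
since m = R²·89 − (-14)²:  R² = (196 + 4165) / 89 = 49
R = √49 = 7  ⇒  r_B = 7 − 3 = 4

rB=4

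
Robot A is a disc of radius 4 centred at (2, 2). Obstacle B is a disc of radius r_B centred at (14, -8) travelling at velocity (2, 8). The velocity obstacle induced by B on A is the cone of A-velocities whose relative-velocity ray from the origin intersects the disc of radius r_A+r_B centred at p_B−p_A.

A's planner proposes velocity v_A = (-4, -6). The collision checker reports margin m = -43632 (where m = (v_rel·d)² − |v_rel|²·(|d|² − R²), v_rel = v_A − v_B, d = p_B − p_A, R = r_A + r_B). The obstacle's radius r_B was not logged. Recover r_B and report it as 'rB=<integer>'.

m = -43632
d = (12, -10);  v_rel = (-6, -14),  |v_rel|² = 232
v_rel×d = (-6)·(-10) − (-14)·(12) = 228
since m = R²·232 − 228²:  R² = (51984 + -43632) / 232 = 36
R = √36 = 6  ⇒  r_B = 6 − 4 = 2

rB=2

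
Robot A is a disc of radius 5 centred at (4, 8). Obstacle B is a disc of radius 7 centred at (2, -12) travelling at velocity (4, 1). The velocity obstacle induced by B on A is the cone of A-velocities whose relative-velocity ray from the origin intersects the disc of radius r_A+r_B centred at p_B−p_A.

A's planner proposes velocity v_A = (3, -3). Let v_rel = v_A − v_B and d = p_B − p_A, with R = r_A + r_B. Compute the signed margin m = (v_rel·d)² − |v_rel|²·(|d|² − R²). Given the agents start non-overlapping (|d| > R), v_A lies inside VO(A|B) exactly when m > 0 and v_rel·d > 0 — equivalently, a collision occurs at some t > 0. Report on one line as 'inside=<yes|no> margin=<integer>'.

d = (-2, -20),  |d|² = 404;  R = 5+7 = 12,  c = 404−12² = 260
v_rel = (-1, -4),  |v_rel|² = 17;  v_rel·d = (-1)·(-2) + (-4)·(-20) = 82
17·t² − 164·t + 260 = 0  ⇒  m = 82² − 17·260 = 2304
m = 2304 > 0,  v_rel·d = 82 > 0  ⇒  inside

inside=yes margin=2304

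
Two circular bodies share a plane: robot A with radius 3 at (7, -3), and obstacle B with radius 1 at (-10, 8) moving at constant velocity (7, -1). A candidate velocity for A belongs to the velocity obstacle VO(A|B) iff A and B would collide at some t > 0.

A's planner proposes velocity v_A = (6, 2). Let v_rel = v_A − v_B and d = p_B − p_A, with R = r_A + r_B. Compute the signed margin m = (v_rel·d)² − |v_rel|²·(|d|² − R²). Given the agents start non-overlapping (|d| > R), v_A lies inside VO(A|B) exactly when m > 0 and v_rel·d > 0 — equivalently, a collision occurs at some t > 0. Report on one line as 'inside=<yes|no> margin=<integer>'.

d = (-17, 11),  |d|² = 410;  R = 3+1 = 4,  c = 410−4² = 394
v_rel = (-1, 3),  |v_rel|² = 10;  v_rel·d = (-1)·(-17) + (3)·(11) = 50
10·t² − 100·t + 394 = 0  ⇒  m = 50² − 10·394 = -1440
m = -1440 < 0,  v_rel·d = 50 > 0  ⇒  outside

inside=no margin=-1440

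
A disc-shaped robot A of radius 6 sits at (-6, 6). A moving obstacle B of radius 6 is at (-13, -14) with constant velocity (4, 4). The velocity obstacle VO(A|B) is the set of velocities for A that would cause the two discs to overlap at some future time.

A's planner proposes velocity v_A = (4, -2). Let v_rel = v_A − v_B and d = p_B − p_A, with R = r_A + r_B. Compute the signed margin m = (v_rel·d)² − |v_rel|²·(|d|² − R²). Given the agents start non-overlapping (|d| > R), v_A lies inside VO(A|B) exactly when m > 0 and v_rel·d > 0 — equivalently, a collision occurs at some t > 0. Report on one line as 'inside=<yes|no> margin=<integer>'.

d = (-7, -20),  |d|² = 449;  R = 6+6 = 12,  c = 449−12² = 305
v_rel = (0, -6),  |v_rel|² = 36;  v_rel·d = (0)·(-7) + (-6)·(-20) = 120
36·t² − 240·t + 305 = 0  ⇒  m = 120² − 36·305 = 3420
m = 3420 > 0,  v_rel·d = 120 > 0  ⇒  inside

inside=yes margin=3420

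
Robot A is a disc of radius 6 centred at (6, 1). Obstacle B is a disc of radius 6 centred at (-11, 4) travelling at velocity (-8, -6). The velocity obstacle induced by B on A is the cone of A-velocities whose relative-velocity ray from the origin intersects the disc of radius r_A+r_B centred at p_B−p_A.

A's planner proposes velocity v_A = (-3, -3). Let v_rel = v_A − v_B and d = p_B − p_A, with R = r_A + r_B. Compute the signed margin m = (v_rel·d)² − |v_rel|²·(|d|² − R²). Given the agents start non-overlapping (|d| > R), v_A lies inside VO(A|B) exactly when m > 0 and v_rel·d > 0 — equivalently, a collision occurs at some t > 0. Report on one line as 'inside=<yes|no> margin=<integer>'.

d = (-17, 3),  |d|² = 298;  R = 6+6 = 12,  c = 298−12² = 154
v_rel = (5, 3),  |v_rel|² = 34;  v_rel·d = (5)·(-17) + (3)·(3) = -76
34·t² + 152·t + 154 = 0  ⇒  m = (-76)² − 34·154 = 540
m = 540 > 0,  v_rel·d = -76 < 0  ⇒  outside

inside=no margin=540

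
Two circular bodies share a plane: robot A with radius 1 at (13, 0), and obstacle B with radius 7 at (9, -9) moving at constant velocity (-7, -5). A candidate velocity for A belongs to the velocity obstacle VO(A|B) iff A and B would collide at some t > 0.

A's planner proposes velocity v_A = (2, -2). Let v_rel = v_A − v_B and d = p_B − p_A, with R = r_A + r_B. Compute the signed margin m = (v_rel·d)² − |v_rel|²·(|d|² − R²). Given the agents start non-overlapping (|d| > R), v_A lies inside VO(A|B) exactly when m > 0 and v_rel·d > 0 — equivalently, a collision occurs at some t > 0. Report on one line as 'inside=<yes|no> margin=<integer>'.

d = (-4, -9),  |d|² = 97;  R = 1+7 = 8,  c = 97−8² = 33
v_rel = (9, 3),  |v_rel|² = 90;  v_rel·d = (9)·(-4) + (3)·(-9) = -63
90·t² + 126·t + 33 = 0  ⇒  m = (-63)² − 90·33 = 999
m = 999 > 0,  v_rel·d = -63 < 0  ⇒  outside

inside=no margin=999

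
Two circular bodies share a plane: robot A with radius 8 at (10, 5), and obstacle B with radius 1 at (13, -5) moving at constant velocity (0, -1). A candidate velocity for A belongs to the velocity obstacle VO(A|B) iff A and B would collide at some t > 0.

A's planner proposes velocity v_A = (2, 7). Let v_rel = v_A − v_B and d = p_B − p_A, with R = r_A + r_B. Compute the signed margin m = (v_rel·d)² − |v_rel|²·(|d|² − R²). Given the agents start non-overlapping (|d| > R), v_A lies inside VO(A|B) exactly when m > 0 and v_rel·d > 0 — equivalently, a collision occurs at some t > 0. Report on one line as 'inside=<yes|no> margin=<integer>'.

d = (3, -10),  |d|² = 109;  R = 8+1 = 9,  c = 109−9² = 28
v_rel = (2, 8),  |v_rel|² = 68;  v_rel·d = (2)·(3) + (8)·(-10) = -74
68·t² + 148·t + 28 = 0  ⇒  m = (-74)² − 68·28 = 3572
m = 3572 > 0,  v_rel·d = -74 < 0  ⇒  outside

inside=no margin=3572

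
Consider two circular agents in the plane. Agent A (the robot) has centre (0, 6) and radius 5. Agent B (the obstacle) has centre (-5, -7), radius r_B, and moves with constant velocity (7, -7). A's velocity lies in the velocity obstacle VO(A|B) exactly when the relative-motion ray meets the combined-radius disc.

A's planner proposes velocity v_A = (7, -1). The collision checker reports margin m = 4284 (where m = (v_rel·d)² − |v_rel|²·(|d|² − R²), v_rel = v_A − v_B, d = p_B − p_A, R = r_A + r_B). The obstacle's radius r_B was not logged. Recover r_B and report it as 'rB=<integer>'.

m = 4284
d = (-5, -13);  v_rel = (0, 6),  |v_rel|² = 36
v_rel×d = (0)·(-13) − (6)·(-5) = 30
since m = R²·36 − 30²:  R² = (900 + 4284) / 36 = 144
R = √144 = 12  ⇒  r_B = 12 − 5 = 7

rB=7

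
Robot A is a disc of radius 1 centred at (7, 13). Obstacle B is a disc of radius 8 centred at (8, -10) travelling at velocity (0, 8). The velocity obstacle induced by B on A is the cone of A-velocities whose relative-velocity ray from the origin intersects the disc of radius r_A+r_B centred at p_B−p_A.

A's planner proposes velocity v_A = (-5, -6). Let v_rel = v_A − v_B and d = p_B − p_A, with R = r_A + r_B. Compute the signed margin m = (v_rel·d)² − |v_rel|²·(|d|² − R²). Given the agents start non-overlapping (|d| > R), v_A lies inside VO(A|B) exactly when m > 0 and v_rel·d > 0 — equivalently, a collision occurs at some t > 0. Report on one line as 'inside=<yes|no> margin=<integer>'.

d = (1, -23),  |d|² = 530;  R = 1+8 = 9,  c = 530−9² = 449
v_rel = (-5, -14),  |v_rel|² = 221;  v_rel·d = (-5)·(1) + (-14)·(-23) = 317
221·t² − 634·t + 449 = 0  ⇒  m = 317² − 221·449 = 1260
m = 1260 > 0,  v_rel·d = 317 > 0  ⇒  inside

inside=yes margin=1260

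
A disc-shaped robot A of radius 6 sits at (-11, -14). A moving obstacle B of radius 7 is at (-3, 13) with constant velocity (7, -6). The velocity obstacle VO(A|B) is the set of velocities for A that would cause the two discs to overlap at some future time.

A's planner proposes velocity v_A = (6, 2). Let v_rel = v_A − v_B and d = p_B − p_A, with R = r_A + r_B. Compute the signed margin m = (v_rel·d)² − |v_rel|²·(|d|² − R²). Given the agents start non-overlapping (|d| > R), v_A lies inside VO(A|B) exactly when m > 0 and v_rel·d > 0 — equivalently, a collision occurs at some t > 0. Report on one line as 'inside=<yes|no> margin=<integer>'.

d = (8, 27),  |d|² = 793;  R = 6+7 = 13,  c = 793−13² = 624
v_rel = (-1, 8),  |v_rel|² = 65;  v_rel·d = (-1)·(8) + (8)·(27) = 208
65·t² − 416·t + 624 = 0  ⇒  m = 208² − 65·624 = 2704
m = 2704 > 0,  v_rel·d = 208 > 0  ⇒  inside

inside=yes margin=2704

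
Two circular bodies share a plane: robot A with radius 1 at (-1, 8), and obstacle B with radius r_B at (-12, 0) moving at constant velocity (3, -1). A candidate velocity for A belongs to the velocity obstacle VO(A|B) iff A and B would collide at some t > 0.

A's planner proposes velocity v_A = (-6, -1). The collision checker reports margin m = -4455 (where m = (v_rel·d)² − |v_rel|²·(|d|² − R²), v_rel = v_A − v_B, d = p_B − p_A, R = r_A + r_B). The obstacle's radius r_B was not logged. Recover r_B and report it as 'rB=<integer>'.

m = -4455
d = (-11, -8);  v_rel = (-9, 0),  |v_rel|² = 81
v_rel×d = (-9)·(-8) − (0)·(-11) = 72
since m = R²·81 − 72²:  R² = (5184 + -4455) / 81 = 9
R = √9 = 3  ⇒  r_B = 3 − 1 = 2

rB=2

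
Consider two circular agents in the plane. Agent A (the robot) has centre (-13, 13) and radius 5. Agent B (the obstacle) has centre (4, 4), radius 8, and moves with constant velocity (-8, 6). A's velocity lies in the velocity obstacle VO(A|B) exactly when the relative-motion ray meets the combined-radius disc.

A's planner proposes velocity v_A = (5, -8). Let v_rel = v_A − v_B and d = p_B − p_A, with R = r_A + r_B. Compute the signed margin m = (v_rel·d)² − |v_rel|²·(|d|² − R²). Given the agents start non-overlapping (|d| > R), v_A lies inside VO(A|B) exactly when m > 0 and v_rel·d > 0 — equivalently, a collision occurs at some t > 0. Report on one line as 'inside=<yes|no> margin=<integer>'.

d = (17, -9),  |d|² = 370;  R = 5+8 = 13,  c = 370−13² = 201
v_rel = (13, -14),  |v_rel|² = 365;  v_rel·d = (13)·(17) + (-14)·(-9) = 347
365·t² − 694·t + 201 = 0  ⇒  m = 347² − 365·201 = 47044
m = 47044 > 0,  v_rel·d = 347 > 0  ⇒  inside

inside=yes margin=47044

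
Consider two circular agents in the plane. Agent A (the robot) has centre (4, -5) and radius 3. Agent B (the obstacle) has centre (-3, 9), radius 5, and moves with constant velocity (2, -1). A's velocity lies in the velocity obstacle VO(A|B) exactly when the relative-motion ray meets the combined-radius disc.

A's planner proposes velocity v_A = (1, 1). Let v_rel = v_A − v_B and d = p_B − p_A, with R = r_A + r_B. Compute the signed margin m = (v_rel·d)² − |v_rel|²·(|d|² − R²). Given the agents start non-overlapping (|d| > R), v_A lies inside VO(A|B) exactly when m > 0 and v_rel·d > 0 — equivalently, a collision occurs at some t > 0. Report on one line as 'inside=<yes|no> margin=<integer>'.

d = (-7, 14),  |d|² = 245;  R = 3+5 = 8,  c = 245−8² = 181
v_rel = (-1, 2),  |v_rel|² = 5;  v_rel·d = (-1)·(-7) + (2)·(14) = 35
5·t² − 70·t + 181 = 0  ⇒  m = 35² − 5·181 = 320
m = 320 > 0,  v_rel·d = 35 > 0  ⇒  inside

inside=yes margin=320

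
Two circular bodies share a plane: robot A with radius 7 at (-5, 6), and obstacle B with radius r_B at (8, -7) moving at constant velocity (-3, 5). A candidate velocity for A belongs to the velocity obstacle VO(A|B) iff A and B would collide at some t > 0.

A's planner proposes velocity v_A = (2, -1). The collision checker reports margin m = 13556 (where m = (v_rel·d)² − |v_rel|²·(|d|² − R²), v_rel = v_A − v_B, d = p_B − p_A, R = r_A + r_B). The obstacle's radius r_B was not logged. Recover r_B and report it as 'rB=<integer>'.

m = 13556
d = (13, -13);  v_rel = (5, -6),  |v_rel|² = 61
v_rel×d = (5)·(-13) − (-6)·(13) = 13
since m = R²·61 − 13²:  R² = (169 + 13556) / 61 = 225
R = √225 = 15  ⇒  r_B = 15 − 7 = 8

rB=8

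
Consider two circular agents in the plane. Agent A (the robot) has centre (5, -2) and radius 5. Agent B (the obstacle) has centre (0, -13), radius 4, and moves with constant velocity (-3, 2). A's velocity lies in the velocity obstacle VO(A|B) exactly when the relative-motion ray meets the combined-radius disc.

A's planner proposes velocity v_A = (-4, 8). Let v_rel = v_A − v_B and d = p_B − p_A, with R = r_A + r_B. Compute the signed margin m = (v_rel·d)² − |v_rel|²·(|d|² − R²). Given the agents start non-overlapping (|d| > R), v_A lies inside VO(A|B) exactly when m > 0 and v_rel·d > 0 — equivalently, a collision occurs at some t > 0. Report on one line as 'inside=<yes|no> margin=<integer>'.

d = (-5, -11),  |d|² = 146;  R = 5+4 = 9,  c = 146−9² = 65
v_rel = (-1, 6),  |v_rel|² = 37;  v_rel·d = (-1)·(-5) + (6)·(-11) = -61
37·t² + 122·t + 65 = 0  ⇒  m = (-61)² − 37·65 = 1316
m = 1316 > 0,  v_rel·d = -61 < 0  ⇒  outside

inside=no margin=1316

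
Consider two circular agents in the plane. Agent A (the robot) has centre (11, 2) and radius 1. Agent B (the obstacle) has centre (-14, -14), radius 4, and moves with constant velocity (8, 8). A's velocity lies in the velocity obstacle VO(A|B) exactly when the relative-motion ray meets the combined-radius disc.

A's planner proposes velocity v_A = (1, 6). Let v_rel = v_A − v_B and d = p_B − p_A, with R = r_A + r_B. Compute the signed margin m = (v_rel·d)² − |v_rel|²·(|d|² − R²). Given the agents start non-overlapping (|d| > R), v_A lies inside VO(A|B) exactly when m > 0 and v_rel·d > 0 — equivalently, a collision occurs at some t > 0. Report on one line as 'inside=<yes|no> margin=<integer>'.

d = (-25, -16),  |d|² = 881;  R = 1+4 = 5,  c = 881−5² = 856
v_rel = (-7, -2),  |v_rel|² = 53;  v_rel·d = (-7)·(-25) + (-2)·(-16) = 207
53·t² − 414·t + 856 = 0  ⇒  m = 207² − 53·856 = -2519
m = -2519 < 0,  v_rel·d = 207 > 0  ⇒  outside

inside=no margin=-2519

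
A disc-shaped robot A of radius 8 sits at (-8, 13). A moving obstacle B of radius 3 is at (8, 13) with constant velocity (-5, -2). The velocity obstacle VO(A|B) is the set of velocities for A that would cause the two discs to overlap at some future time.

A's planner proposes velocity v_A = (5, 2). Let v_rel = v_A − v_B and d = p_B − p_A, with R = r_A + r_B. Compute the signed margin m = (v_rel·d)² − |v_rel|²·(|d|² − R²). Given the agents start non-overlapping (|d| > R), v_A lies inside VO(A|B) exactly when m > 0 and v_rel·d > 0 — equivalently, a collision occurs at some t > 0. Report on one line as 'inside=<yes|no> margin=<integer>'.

d = (16, 0),  |d|² = 256;  R = 8+3 = 11,  c = 256−11² = 135
v_rel = (10, 4),  |v_rel|² = 116;  v_rel·d = (10)·(16) + (4)·(0) = 160
116·t² − 320·t + 135 = 0  ⇒  m = 160² − 116·135 = 9940
m = 9940 > 0,  v_rel·d = 160 > 0  ⇒  inside

inside=yes margin=9940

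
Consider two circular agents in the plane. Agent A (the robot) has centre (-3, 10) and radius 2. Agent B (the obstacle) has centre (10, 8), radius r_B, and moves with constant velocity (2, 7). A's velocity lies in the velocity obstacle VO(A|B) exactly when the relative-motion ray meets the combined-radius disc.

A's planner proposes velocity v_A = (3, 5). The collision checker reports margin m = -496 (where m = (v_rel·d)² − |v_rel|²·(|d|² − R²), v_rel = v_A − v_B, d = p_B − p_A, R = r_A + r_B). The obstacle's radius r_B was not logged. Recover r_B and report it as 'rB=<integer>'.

m = -496
d = (13, -2);  v_rel = (1, -2),  |v_rel|² = 5
v_rel×d = (1)·(-2) − (-2)·(13) = 24
since m = R²·5 − 24²:  R² = (576 + -496) / 5 = 16
R = √16 = 4  ⇒  r_B = 4 − 2 = 2

rB=2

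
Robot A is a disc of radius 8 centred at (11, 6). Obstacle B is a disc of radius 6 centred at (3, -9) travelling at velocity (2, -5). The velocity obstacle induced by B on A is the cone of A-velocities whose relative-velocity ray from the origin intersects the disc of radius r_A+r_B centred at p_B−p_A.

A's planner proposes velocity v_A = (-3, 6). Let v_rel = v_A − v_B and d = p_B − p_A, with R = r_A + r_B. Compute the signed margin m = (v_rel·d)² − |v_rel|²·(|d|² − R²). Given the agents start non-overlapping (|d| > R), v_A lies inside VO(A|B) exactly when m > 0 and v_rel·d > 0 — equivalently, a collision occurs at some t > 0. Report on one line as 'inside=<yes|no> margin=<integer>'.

d = (-8, -15),  |d|² = 289;  R = 8+6 = 14,  c = 289−14² = 93
v_rel = (-5, 11),  |v_rel|² = 146;  v_rel·d = (-5)·(-8) + (11)·(-15) = -125
146·t² + 250·t + 93 = 0  ⇒  m = (-125)² − 146·93 = 2047
m = 2047 > 0,  v_rel·d = -125 < 0  ⇒  outside

inside=no margin=2047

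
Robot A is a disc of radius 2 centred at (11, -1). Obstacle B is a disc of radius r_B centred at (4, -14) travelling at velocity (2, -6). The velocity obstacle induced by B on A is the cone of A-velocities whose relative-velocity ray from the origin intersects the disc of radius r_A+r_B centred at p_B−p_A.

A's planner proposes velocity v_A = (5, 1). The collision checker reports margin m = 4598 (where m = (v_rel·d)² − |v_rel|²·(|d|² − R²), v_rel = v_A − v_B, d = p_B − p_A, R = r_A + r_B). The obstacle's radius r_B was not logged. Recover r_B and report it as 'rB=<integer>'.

m = 4598
d = (-7, -13);  v_rel = (3, 7),  |v_rel|² = 58
v_rel×d = (3)·(-13) − (7)·(-7) = 10
since m = R²·58 − 10²:  R² = (100 + 4598) / 58 = 81
R = √81 = 9  ⇒  r_B = 9 − 2 = 7

rB=7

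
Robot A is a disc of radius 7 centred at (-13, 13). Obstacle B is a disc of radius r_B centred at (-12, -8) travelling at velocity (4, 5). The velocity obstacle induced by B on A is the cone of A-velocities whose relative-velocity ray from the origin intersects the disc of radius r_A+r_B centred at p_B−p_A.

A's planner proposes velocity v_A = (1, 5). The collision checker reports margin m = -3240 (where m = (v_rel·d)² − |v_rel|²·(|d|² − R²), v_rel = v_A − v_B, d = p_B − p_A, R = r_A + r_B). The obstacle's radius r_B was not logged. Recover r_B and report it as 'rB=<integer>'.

m = -3240
d = (1, -21);  v_rel = (-3, 0),  |v_rel|² = 9
v_rel×d = (-3)·(-21) − (0)·(1) = 63
since m = R²·9 − 63²:  R² = (3969 + -3240) / 9 = 81
R = √81 = 9  ⇒  r_B = 9 − 7 = 2

rB=2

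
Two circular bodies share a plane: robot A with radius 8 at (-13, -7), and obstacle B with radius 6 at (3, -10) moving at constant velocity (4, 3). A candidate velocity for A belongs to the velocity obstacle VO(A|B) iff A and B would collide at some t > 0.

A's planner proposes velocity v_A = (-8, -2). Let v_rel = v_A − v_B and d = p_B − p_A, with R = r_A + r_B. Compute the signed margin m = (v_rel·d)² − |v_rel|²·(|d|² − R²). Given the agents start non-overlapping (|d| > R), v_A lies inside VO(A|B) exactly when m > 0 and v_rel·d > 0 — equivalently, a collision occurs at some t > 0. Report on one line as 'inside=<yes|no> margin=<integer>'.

d = (16, -3),  |d|² = 265;  R = 8+6 = 14,  c = 265−14² = 69
v_rel = (-12, -5),  |v_rel|² = 169;  v_rel·d = (-12)·(16) + (-5)·(-3) = -177
169·t² + 354·t + 69 = 0  ⇒  m = (-177)² − 169·69 = 19668
m = 19668 > 0,  v_rel·d = -177 < 0  ⇒  outside

inside=no margin=19668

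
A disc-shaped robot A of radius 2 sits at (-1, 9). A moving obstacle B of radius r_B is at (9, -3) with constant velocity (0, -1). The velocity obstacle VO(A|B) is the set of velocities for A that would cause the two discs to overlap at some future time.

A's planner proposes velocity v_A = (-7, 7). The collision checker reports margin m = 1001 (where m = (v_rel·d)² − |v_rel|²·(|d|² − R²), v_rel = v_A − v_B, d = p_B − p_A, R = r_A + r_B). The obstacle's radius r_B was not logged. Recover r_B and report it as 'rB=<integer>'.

m = 1001
d = (10, -12);  v_rel = (-7, 8),  |v_rel|² = 113
v_rel×d = (-7)·(-12) − (8)·(10) = 4
since m = R²·113 − 4²:  R² = (16 + 1001) / 113 = 9
R = √9 = 3  ⇒  r_B = 3 − 2 = 1

rB=1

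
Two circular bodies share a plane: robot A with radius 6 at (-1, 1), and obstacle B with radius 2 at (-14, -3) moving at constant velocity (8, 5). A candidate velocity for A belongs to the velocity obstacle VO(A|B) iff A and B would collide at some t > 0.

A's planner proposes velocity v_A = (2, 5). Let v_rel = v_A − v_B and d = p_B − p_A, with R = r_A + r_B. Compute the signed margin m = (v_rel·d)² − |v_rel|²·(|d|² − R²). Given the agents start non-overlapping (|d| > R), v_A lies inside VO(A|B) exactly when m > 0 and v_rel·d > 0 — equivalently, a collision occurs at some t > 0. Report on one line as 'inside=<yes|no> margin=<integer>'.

d = (-13, -4),  |d|² = 185;  R = 6+2 = 8,  c = 185−8² = 121
v_rel = (-6, 0),  |v_rel|² = 36;  v_rel·d = (-6)·(-13) + (0)·(-4) = 78
36·t² − 156·t + 121 = 0  ⇒  m = 78² − 36·121 = 1728
m = 1728 > 0,  v_rel·d = 78 > 0  ⇒  inside

inside=yes margin=1728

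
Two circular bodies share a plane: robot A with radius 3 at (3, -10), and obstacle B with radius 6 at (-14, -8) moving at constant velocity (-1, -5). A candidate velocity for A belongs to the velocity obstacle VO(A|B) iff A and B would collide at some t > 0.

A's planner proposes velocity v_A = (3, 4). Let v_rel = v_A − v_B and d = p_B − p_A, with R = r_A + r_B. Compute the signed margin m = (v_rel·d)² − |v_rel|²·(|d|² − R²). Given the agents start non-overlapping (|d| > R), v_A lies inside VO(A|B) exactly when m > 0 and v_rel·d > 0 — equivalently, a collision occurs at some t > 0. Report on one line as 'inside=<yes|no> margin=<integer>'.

d = (-17, 2),  |d|² = 293;  R = 3+6 = 9,  c = 293−9² = 212
v_rel = (4, 9),  |v_rel|² = 97;  v_rel·d = (4)·(-17) + (9)·(2) = -50
97·t² + 100·t + 212 = 0  ⇒  m = (-50)² − 97·212 = -18064
m = -18064 < 0,  v_rel·d = -50 < 0  ⇒  outside

inside=no margin=-18064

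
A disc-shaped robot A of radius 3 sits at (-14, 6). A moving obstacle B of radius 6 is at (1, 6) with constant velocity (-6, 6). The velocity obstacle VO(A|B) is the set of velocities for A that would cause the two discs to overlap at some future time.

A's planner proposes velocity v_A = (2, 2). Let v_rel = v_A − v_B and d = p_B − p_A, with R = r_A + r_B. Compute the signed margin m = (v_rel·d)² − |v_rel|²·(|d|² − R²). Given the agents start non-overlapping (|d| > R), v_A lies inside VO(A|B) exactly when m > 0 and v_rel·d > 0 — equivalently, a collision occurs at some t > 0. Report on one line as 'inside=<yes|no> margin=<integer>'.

d = (15, 0),  |d|² = 225;  R = 3+6 = 9,  c = 225−9² = 144
v_rel = (8, -4),  |v_rel|² = 80;  v_rel·d = (8)·(15) + (-4)·(0) = 120
80·t² − 240·t + 144 = 0  ⇒  m = 120² − 80·144 = 2880
m = 2880 > 0,  v_rel·d = 120 > 0  ⇒  inside

inside=yes margin=2880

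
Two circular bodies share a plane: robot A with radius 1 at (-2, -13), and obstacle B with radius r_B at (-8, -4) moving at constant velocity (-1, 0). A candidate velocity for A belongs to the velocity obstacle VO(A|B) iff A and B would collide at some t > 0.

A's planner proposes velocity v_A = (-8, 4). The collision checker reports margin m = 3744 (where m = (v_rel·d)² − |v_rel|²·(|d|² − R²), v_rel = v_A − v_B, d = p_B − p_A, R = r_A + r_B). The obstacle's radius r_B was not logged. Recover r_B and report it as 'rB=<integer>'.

m = 3744
d = (-6, 9);  v_rel = (-7, 4),  |v_rel|² = 65
v_rel×d = (-7)·(9) − (4)·(-6) = -39
since m = R²·65 − (-39)²:  R² = (1521 + 3744) / 65 = 81
R = √81 = 9  ⇒  r_B = 9 − 1 = 8

rB=8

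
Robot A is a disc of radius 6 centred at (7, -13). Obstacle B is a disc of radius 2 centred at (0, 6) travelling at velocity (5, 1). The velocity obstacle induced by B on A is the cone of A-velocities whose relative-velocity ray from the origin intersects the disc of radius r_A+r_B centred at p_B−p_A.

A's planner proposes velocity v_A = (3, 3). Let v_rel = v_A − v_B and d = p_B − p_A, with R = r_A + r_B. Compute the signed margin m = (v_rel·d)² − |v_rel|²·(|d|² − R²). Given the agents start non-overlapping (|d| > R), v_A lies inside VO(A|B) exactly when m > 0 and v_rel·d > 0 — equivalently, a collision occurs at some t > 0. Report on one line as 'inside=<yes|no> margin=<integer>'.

d = (-7, 19),  |d|² = 410;  R = 6+2 = 8,  c = 410−8² = 346
v_rel = (-2, 2),  |v_rel|² = 8;  v_rel·d = (-2)·(-7) + (2)·(19) = 52
8·t² − 104·t + 346 = 0  ⇒  m = 52² − 8·346 = -64
m = -64 < 0,  v_rel·d = 52 > 0  ⇒  outside

inside=no margin=-64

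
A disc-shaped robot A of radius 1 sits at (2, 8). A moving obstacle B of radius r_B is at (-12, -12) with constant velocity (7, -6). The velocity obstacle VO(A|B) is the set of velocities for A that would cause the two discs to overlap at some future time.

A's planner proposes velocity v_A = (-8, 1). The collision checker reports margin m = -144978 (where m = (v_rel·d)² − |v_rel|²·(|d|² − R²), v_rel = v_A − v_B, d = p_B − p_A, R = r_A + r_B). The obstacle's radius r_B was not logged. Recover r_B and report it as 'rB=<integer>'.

m = -144978
d = (-14, -20);  v_rel = (-15, 7),  |v_rel|² = 274
v_rel×d = (-15)·(-20) − (7)·(-14) = 398
since m = R²·274 − 398²:  R² = (158404 + -144978) / 274 = 49
R = √49 = 7  ⇒  r_B = 7 − 1 = 6

rB=6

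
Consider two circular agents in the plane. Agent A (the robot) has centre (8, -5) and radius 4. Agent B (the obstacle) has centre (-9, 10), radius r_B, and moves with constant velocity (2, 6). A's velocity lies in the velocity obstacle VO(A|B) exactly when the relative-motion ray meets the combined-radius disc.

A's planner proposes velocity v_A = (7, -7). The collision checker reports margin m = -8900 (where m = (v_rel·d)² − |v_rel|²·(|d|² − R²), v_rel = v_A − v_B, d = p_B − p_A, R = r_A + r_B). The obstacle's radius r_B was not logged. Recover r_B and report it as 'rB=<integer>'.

m = -8900
d = (-17, 15);  v_rel = (5, -13),  |v_rel|² = 194
v_rel×d = (5)·(15) − (-13)·(-17) = -146
since m = R²·194 − (-146)²:  R² = (21316 + -8900) / 194 = 64
R = √64 = 8  ⇒  r_B = 8 − 4 = 4

rB=4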